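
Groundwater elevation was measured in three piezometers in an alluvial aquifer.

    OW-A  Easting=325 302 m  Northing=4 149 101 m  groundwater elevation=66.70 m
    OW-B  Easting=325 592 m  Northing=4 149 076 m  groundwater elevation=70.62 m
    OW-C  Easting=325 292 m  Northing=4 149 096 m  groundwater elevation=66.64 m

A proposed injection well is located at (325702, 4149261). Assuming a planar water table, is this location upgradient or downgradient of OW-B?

Taking OW-A as reference: OW-B−OW-A = (290, -25, +3.92); OW-C−OW-A = (-10, -5, -0.06).
Solve a·Δx + b·Δy = Δh: det = 290·(-5) − (-10)·(-25) = -1700.
∂h/∂x = [(+3.92)·(-5) − (-0.06)·(-25)] / -1700 = +0.01241
∂h/∂y = [290·(-0.06) − (-10)·(+3.92)] / -1700 = -0.01282
Head at (325702, 4149261) = 66.70 + (+0.01241)·(400) + (-0.01282)·(160) = 69.61 m.
That is lower than the 70.62 m at OW-B, so the point is downgradient.

downgradient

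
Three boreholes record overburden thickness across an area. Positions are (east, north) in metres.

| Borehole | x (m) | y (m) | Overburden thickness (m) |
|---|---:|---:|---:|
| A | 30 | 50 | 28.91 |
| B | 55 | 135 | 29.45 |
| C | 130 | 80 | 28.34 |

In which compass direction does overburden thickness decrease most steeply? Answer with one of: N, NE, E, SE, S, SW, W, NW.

Taking A as reference: B−A = (25, 85, +0.54); C−A = (100, 30, -0.57).
Solve a·Δx + b·Δy = Δd: det = 25·30 − 100·85 = -7750.
∂d/∂x = [(+0.54)·30 − (-0.57)·85] / -7750 = -0.008342
∂d/∂y = [25·(-0.57) − 100·(+0.54)] / -7750 = +0.008806
Steepest decrease is along −∇f = (+0.008342 E, -0.008806 N) → southeast.

SE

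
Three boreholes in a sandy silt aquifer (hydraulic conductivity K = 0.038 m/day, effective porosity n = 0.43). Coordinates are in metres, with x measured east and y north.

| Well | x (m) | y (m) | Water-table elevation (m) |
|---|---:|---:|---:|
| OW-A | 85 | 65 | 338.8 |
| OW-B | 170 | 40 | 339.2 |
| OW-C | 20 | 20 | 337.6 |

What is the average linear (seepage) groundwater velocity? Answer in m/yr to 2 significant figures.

0.53 m/yr

With h = a·x + b·y + c and OW-A as origin, the differences give:
  85·a + (-25)·b = +0.4
  (-65)·a + (-45)·b = -1.2
Eliminate b (×(-45) and ×(-25), subtract): -5450·a = -48.00 → a = ∂h/∂x = +0.008807
Back-substitute: b = ∂h/∂y = +0.01394.
|∇h| = √(0.008807² + 0.01394²) = 0.01649
Seepage velocity v = K·i/n = 0.038 × 0.01649 / 0.43 = 0.001457 m/day = 0.5322 m/yr.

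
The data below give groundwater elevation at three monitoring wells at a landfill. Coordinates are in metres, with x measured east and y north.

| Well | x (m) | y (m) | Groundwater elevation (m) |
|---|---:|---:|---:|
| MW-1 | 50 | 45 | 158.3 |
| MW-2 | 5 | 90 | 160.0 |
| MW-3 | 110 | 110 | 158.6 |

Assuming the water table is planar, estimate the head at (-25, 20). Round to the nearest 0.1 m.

With h = a·x + b·y + c and MW-1 as origin, the differences give:
  (-45)·a + 45·b = +1.7
  60·a + 65·b = +0.3
Eliminate b (×65 and ×45, subtract): -5625·a = 97.00 → a = ∂h/∂x = -0.01724
Back-substitute: b = ∂h/∂y = +0.02053.
h(-25, 20) = 158.3 + (-0.01724)·(-75) + (+0.02053)·(-25) = 158.3 +1.293 -0.513 = 159.080 m.

159.1 m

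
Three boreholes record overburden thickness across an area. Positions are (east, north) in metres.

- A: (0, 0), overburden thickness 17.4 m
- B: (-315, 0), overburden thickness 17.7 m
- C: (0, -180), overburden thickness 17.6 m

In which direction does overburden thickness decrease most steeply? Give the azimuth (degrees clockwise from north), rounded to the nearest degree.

∂d/∂x = (17.7 − 17.4) / (-315 − 0) = -0.0009524
∂d/∂y = (17.6 − 17.4) / (-180 − 0) = -0.001111
Steepest decrease is along −∇f: components (+0.0009524 E, +0.001111 N).
Azimuth = atan2(+0.0009524, +0.001111) = 40.6° ≈ 041°.

041°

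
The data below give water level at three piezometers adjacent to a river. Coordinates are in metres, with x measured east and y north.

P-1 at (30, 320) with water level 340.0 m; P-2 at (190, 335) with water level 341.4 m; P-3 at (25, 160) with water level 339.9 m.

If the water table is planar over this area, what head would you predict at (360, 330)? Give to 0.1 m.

342.9 m

Three-point gradient (reference P-1): Δ to P-2 = (160, 15, +1.4), Δ to P-3 = (-5, -160, -0.1).
∂h/∂x = +0.008717, ∂h/∂y = +0.0003526 (det = -25525).
h(360, 330) = 340.0 + (+0.008717)·(330) + (+0.0003526)·(10) = 340.0 +2.877 +0.004 = 342.880 m.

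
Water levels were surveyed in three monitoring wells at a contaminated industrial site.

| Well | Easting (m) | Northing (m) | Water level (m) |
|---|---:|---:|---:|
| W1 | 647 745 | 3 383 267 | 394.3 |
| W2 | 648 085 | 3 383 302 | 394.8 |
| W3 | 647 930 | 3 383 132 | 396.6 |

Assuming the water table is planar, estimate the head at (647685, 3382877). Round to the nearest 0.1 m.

Three-point gradient (reference W1): Δ to W2 = (340, 35, +0.5), Δ to W3 = (185, -135, +2.3).
∂h/∂x = +0.002826, ∂h/∂y = -0.01316 (det = -52375).
h(647685, 3382877) = 394.3 + (+0.002826)·(-60) + (-0.01316)·(-390) = 394.3 -0.170 +5.134 = 399.265 m.

399.3 m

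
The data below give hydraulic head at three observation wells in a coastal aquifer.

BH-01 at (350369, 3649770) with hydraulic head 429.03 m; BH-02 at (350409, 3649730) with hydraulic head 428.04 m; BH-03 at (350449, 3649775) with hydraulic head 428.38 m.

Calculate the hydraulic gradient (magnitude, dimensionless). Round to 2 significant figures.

0.018

With h = a·x + b·y + c and BH-01 as origin, the differences give:
  40·a + (-40)·b = -0.99
  80·a + 5·b = -0.65
Eliminate b (×5 and ×(-40), subtract): 3400·a = -30.950 → a = ∂h/∂x = -0.009103
Back-substitute: b = ∂h/∂y = +0.01565.
|∇h| = √(-0.009103² + 0.01565²) = 0.0181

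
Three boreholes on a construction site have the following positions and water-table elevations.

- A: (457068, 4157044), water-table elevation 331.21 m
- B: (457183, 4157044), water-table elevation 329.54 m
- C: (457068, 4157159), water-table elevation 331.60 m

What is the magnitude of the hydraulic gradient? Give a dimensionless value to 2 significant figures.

0.015

∂h/∂x = (329.54 − 331.21) / (457183 − 457068) = -0.01452
∂h/∂y = (331.60 − 331.21) / (4157159 − 4157044) = +0.003391
|∇h| = √(-0.01452² + 0.003391²) = 0.01491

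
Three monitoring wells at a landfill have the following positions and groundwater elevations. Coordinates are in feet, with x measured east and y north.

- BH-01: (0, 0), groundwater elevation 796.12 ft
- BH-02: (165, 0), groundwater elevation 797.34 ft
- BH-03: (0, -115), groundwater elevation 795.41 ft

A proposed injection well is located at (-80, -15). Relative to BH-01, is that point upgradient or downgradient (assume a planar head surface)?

∂h/∂x = (797.34 − 796.12) / (165 − 0) = +0.007394
∂h/∂y = (795.41 − 796.12) / (-115 − 0) = +0.006174
Head at (-80, -15) = 796.12 + (+0.007394)·(-80) + (+0.006174)·(-15) = 795.44 ft.
That is lower than the 796.12 ft at BH-01, so the point is downgradient.

downgradient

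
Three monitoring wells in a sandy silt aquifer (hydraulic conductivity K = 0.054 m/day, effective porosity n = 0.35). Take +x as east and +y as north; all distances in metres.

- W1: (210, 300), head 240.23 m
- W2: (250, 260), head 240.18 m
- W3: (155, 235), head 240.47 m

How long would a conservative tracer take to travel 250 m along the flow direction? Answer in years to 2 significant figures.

1500 years

With h = a·x + b·y + c and W1 as origin, the differences give:
  40·a + (-40)·b = -0.05
  (-55)·a + (-65)·b = +0.24
Eliminate b (×(-65) and ×(-40), subtract): -4800·a = 12.850 → a = ∂h/∂x = -0.002677
Back-substitute: b = ∂h/∂y = -0.001427.
|∇h| = √(-0.002677² + -0.001427²) = 0.003034
Seepage velocity v = K·i/n = 0.054 × 0.003034 / 0.35 = 0.0004681 m/day.
t = 250 / 0.0004681 = 5.341e+05 days = 1.46e+03 years.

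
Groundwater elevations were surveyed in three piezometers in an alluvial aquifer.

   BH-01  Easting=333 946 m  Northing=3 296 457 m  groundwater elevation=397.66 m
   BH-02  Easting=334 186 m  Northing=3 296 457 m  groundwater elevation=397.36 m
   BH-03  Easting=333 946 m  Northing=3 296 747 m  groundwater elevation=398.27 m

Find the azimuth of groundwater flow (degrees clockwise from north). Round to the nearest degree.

∂h/∂x = (397.36 − 397.66) / (334186 − 333946) = -0.001250
∂h/∂y = (398.27 − 397.66) / (3296747 − 3296457) = +0.002103
Flow direction (−∇h) has components (+0.001250 E, -0.002103 N).
Azimuth = atan2(E, N) = atan2(+0.001250, -0.002103) = 149.3° ≈ 149°.

149°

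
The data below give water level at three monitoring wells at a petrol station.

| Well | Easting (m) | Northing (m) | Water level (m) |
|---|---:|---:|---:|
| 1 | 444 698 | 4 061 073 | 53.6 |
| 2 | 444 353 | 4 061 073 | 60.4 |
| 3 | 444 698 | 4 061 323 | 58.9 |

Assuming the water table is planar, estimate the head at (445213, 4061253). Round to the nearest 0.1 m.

∂h/∂x = (60.4 − 53.6) / (444353 − 444698) = -0.01971
∂h/∂y = (58.9 − 53.6) / (4061323 − 4061073) = +0.02120
h(445213, 4061253) = 53.6 + (-0.01971)·(515) + (+0.02120)·(180) = 53.6 -10.151 +3.816 = 47.265 m.

47.3 m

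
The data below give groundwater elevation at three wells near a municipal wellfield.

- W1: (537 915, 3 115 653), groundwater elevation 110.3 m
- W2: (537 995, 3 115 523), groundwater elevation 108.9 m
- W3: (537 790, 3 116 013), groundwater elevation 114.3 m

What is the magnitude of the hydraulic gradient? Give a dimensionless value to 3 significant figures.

0.0116

Taking W1 as reference: W2−W1 = (80, -130, -1.4); W3−W1 = (-125, 360, +4.0).
Determinant of the coordinate differences = 80·360 − (-125)·(-130) = 12550.
∂h/∂x = [(-1.4)·360 − (+4.0)·(-130)] / 12550 = +0.001275
∂h/∂y = [80·(+4.0) − (-125)·(-1.4)] / 12550 = +0.01155
|∇h| = √(0.001275² + 0.01155²) = 0.01162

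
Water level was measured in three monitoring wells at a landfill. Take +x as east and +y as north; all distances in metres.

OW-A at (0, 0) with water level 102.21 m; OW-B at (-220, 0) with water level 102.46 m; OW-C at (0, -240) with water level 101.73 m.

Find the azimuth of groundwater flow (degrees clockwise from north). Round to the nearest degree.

150°

∂h/∂x = (102.46 − 102.21) / (-220 − 0) = -0.001136
∂h/∂y = (101.73 − 102.21) / (-240 − 0) = +0.002000
Flow direction (−∇h) has components (+0.001136 E, -0.002000 N).
Azimuth = atan2(E, N) = atan2(+0.001136, -0.002000) = 150.4° ≈ 150°.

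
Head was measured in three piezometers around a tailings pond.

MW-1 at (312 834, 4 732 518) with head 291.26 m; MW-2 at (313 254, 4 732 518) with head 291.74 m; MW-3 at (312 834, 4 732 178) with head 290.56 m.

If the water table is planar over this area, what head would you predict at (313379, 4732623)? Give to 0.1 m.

292.1 m

∂h/∂x = (291.74 − 291.26) / (313254 − 312834) = +0.001143
∂h/∂y = (290.56 − 291.26) / (4732178 − 4732518) = +0.002059
h(313379, 4732623) = 291.26 + (+0.001143)·(545) + (+0.002059)·(105) = 291.26 +0.623 +0.216 = 292.099 m.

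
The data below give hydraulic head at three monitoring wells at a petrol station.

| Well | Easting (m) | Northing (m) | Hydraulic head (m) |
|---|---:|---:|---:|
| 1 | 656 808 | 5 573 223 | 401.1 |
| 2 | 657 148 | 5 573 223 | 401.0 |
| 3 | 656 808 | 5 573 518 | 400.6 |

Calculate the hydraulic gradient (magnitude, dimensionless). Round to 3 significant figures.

∂h/∂x = (401.0 − 401.1) / (657148 − 656808) = -0.0002941
∂h/∂y = (400.6 − 401.1) / (5573518 − 5573223) = -0.001695
|∇h| = √(-0.0002941² + -0.001695²) = 0.00172

0.00172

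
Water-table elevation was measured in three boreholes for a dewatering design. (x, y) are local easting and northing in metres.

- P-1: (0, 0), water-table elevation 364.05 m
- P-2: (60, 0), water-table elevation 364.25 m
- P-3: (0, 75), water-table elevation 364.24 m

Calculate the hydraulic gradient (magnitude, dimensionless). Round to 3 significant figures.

∂h/∂x = (364.25 − 364.05) / (60 − 0) = +0.003333
∂h/∂y = (364.24 − 364.05) / (75 − 0) = +0.002533
|∇h| = √(0.003333² + 0.002533²) = 0.004186

0.00419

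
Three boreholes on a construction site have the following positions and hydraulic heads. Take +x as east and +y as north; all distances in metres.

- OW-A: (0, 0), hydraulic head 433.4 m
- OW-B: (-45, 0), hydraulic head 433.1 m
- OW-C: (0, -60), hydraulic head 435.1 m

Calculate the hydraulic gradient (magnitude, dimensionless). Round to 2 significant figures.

0.029

∂h/∂x = (433.1 − 433.4) / (-45 − 0) = +0.006667
∂h/∂y = (435.1 − 433.4) / (-60 − 0) = -0.02833
|∇h| = √(0.006667² + -0.02833²) = 0.0291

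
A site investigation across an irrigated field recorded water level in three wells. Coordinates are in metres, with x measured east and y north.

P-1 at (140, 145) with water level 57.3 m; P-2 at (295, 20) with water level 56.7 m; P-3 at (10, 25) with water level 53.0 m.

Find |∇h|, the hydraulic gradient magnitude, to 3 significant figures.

0.0252

Differences from P-1: to P-2 (Δx, Δy, Δh) = (155, -125, -0.6); to P-3 = (-130, -120, -4.3).
Determinant of the coordinate differences = 155·(-120) − (-130)·(-125) = -34850.
∂h/∂x = [(-0.6)·(-120) − (-4.3)·(-125)] / -34850 = +0.01336
∂h/∂y = [155·(-4.3) − (-130)·(-0.6)] / -34850 = +0.02136
|∇h| = √(0.01336² + 0.02136²) = 0.02519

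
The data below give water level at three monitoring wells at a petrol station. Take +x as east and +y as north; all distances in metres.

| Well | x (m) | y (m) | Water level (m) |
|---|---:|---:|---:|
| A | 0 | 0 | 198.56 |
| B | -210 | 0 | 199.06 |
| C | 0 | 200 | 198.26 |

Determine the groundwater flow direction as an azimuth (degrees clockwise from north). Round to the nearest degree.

058°

∂h/∂x = (199.06 − 198.56) / (-210 − 0) = -0.002381
∂h/∂y = (198.26 − 198.56) / (200 − 0) = -0.001500
Flow direction (−∇h) has components (+0.002381 E, +0.001500 N).
Azimuth = atan2(E, N) = atan2(+0.002381, +0.001500) = 57.8° ≈ 058°.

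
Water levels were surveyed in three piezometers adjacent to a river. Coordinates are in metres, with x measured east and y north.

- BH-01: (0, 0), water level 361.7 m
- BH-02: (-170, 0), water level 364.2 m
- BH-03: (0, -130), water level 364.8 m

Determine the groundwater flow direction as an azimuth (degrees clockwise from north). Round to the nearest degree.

∂h/∂x = (364.2 − 361.7) / (-170 − 0) = -0.01471
∂h/∂y = (364.8 − 361.7) / (-130 − 0) = -0.02385
Flow direction (−∇h) has components (+0.01471 E, +0.02385 N).
Azimuth = atan2(E, N) = atan2(+0.01471, +0.02385) = 31.7° ≈ 032°.

032°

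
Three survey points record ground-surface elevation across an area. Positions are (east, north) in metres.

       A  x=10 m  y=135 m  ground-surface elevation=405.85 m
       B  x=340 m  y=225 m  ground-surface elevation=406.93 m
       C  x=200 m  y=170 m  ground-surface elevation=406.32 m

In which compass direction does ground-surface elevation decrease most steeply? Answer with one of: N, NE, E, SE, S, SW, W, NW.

Differences from A: to B (Δx, Δy, Δh) = (330, 90, +1.08); to C = (190, 35, +0.47).
Determinant of the coordinate differences = 330·35 − 190·90 = -5550.
∂z/∂x = [(+1.08)·35 − (+0.47)·90] / -5550 = +0.0008108
∂z/∂y = [330·(+0.47) − 190·(+1.08)] / -5550 = +0.009027
Steepest decrease is along −∇f = (-0.0008108 E, -0.009027 N) → south.

S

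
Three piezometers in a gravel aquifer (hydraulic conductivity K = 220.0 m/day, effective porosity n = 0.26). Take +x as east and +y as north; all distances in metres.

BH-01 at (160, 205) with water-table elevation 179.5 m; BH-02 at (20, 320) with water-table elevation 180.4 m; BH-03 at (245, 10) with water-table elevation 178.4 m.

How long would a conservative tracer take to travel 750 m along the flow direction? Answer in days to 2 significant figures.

Three-point gradient (reference BH-01): Δ to BH-02 = (-140, 115, +0.9), Δ to BH-03 = (85, -195, -1.1).
∂h/∂x = -0.002796, ∂h/∂y = +0.004422 (det = 17525).
|∇h| = √(-0.002796² + 0.004422²) = 0.005232
Seepage velocity v = K·i/n = 220.0 × 0.005232 / 0.26 = 4.427 m/day.
t = 750 / 4.427 = 169.4 days.

170 days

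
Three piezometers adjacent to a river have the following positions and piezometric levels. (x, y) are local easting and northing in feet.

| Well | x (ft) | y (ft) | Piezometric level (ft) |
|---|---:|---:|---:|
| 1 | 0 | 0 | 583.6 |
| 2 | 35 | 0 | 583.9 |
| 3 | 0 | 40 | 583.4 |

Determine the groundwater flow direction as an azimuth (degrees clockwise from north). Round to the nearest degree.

∂h/∂x = (583.9 − 583.6) / (35 − 0) = +0.008571
∂h/∂y = (583.4 − 583.6) / (40 − 0) = -0.005000
Flow direction (−∇h) has components (-0.008571 E, +0.005000 N).
Azimuth = atan2(E, N) = atan2(-0.008571, +0.005000) = 300.3° ≈ 300°.

300°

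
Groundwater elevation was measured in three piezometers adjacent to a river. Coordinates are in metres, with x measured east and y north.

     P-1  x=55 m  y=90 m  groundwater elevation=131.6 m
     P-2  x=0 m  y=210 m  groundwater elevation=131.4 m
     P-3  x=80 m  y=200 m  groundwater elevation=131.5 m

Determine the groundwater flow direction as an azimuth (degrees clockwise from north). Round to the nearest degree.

316°

With h = a·x + b·y + c and P-1 as origin, the differences give:
  (-55)·a + 120·b = -0.2
  25·a + 110·b = -0.1
Eliminate b (×110 and ×120, subtract): -9050·a = -10.00 → a = ∂h/∂x = +0.001105
Back-substitute: b = ∂h/∂y = -0.001160.
Flow direction (−∇h) has components (-0.001105 E, +0.001160 N).
Azimuth = atan2(E, N) = atan2(-0.001105, +0.001160) = 316.4° ≈ 316°.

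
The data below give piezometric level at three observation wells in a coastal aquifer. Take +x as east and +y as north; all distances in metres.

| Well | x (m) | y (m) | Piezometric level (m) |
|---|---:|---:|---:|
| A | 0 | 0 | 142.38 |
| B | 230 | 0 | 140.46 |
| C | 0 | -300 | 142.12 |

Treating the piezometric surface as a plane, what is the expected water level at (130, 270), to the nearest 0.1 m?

141.5 m

∂h/∂x = (140.46 − 142.38) / (230 − 0) = -0.008348
∂h/∂y = (142.12 − 142.38) / (-300 − 0) = +0.0008667
h(130, 270) = 142.38 + (-0.008348)·(130) + (+0.0008667)·(270) = 142.38 -1.085 +0.234 = 141.529 m.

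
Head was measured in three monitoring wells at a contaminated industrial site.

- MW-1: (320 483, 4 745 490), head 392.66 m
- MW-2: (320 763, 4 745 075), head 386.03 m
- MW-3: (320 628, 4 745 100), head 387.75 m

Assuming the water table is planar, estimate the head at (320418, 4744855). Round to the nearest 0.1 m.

388.0 m

Taking MW-1 as reference: MW-2−MW-1 = (280, -415, -6.63); MW-3−MW-1 = (145, -390, -4.91).
Determinant of the coordinate differences = 280·(-390) − 145·(-415) = -49025.
∂h/∂x = [(-6.63)·(-390) − (-4.91)·(-415)] / -49025 = -0.01118
∂h/∂y = [280·(-4.91) − 145·(-6.63)] / -49025 = +0.008433
h(320418, 4744855) = 392.66 + (-0.01118)·(-65) + (+0.008433)·(-635) = 392.66 +0.727 -5.355 = 388.031 m.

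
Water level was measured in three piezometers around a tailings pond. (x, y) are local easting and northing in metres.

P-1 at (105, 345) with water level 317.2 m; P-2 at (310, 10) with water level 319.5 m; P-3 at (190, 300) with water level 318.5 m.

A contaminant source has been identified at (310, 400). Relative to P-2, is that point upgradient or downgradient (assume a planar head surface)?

upgradient

With h = a·x + b·y + c and P-1 as origin, the differences give:
  205·a + (-335)·b = +2.3
  85·a + (-45)·b = +1.3
Eliminate b (×(-45) and ×(-335), subtract): 19250·a = 332.00 → a = ∂h/∂x = +0.01725
Back-substitute: b = ∂h/∂y = +0.003688.
Head at (310, 400) = 317.2 + (+0.01725)·(205) + (+0.003688)·(55) = 320.94 m.
That is higher than the 319.5 m at P-2, so the point is upgradient.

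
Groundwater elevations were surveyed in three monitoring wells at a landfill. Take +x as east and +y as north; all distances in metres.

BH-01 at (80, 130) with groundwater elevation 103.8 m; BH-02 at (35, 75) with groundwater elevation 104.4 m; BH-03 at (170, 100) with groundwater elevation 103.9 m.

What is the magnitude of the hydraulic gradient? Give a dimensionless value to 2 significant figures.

0.0095

Taking BH-01 as reference: BH-02−BH-01 = (-45, -55, +0.6); BH-03−BH-01 = (90, -30, +0.1).
Determinant of the coordinate differences = (-45)·(-30) − 90·(-55) = 6300.
∂h/∂x = [(+0.6)·(-30) − (+0.1)·(-55)] / 6300 = -0.001984
∂h/∂y = [(-45)·(+0.1) − 90·(+0.6)] / 6300 = -0.009286
|∇h| = √(-0.001984² + -0.009286²) = 0.009496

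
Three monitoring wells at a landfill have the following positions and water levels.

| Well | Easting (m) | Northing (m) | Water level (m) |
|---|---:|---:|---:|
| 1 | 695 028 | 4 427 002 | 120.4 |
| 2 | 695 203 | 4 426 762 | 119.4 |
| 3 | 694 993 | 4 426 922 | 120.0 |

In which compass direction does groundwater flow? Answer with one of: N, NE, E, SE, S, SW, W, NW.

S

With h = a·x + b·y + c and 1 as origin, the differences give:
  175·a + (-240)·b = -1.0
  (-35)·a + (-80)·b = -0.4
Eliminate b (×(-80) and ×(-240), subtract): -22400·a = -16.00 → a = ∂h/∂x = +0.0007143
Back-substitute: b = ∂h/∂y = +0.004688.
Flow = −∇h = (-0.0007143 east, -0.004688 north), which points south.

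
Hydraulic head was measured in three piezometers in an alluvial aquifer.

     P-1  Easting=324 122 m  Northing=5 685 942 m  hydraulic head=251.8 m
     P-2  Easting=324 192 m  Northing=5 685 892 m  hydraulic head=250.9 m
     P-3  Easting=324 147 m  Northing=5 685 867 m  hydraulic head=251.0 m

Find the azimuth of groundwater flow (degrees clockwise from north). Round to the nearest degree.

141°

With h = a·x + b·y + c and P-1 as origin, the differences give:
  70·a + (-50)·b = -0.9
  25·a + (-75)·b = -0.8
Eliminate b (×(-75) and ×(-50), subtract): -4000·a = 27.50 → a = ∂h/∂x = -0.006875
Back-substitute: b = ∂h/∂y = +0.008375.
Flow direction (−∇h) has components (+0.006875 E, -0.008375 N).
Azimuth = atan2(E, N) = atan2(+0.006875, -0.008375) = 140.6° ≈ 141°.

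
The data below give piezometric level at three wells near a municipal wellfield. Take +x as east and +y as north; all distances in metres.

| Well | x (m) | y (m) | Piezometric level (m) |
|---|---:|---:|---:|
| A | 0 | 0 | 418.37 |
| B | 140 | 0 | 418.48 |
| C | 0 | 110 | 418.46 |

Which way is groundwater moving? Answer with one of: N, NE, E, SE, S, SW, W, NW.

∂h/∂x = (418.48 − 418.37) / (140 − 0) = +0.0007857
∂h/∂y = (418.46 − 418.37) / (110 − 0) = +0.0008182
Flow = −∇h = (-0.0007857 east, -0.0008182 north), which points southwest.

SW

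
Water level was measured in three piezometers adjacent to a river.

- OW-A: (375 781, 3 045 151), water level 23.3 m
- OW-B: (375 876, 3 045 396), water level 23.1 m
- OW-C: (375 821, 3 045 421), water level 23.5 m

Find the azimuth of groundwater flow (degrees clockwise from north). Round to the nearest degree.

Differences from OW-A: to OW-B (Δx, Δy, Δh) = (95, 245, -0.2); to OW-C = (40, 270, +0.2).
Determinant of the coordinate differences = 95·270 − 40·245 = 15850.
∂h/∂x = [(-0.2)·270 − (+0.2)·245] / 15850 = -0.006498
∂h/∂y = [95·(+0.2) − 40·(-0.2)] / 15850 = +0.001703
Flow direction (−∇h) has components (+0.006498 E, -0.001703 N).
Azimuth = atan2(E, N) = atan2(+0.006498, -0.001703) = 104.7° ≈ 105°.

105°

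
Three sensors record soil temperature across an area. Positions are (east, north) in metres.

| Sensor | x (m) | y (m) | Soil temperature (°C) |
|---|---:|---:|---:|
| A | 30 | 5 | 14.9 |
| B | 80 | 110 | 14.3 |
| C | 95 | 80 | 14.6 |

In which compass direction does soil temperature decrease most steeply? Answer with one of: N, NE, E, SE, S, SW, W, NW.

With T = a·x + b·y + c and A as origin, the differences give:
  50·a + 105·b = -0.6
  65·a + 75·b = -0.3
Eliminate b (×75 and ×105, subtract): -3075·a = -13.50 → a = ∂T/∂x = +0.004390
Back-substitute: b = ∂T/∂y = -0.007805.
Steepest decrease is along −∇f = (-0.004390 E, +0.007805 N) → northwest.

NW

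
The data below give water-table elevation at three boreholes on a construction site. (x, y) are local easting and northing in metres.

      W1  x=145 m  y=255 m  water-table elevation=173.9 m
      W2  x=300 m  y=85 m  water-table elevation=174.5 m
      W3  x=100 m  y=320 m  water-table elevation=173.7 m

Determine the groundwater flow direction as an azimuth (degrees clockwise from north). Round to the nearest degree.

309°

Three-point gradient (reference W1): Δ to W2 = (155, -170, +0.6), Δ to W3 = (-45, 65, -0.2).
∂h/∂x = +0.002062, ∂h/∂y = -0.001649 (det = 2425).
Flow direction (−∇h) has components (-0.002062 E, +0.001649 N).
Azimuth = atan2(E, N) = atan2(-0.002062, +0.001649) = 308.7° ≈ 309°.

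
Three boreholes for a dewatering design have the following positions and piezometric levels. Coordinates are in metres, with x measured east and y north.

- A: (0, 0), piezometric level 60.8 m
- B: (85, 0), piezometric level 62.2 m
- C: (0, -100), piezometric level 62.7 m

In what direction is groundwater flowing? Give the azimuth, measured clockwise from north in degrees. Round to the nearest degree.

319°

∂h/∂x = (62.2 − 60.8) / (85 − 0) = +0.01647
∂h/∂y = (62.7 − 60.8) / (-100 − 0) = -0.01900
Flow direction (−∇h) has components (-0.01647 E, +0.01900 N).
Azimuth = atan2(E, N) = atan2(-0.01647, +0.01900) = 319.1° ≈ 319°.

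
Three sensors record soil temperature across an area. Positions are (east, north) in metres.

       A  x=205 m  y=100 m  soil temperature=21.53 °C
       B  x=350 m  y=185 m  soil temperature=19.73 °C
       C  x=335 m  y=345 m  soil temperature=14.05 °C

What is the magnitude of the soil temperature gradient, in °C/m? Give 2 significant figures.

0.036 °C/m

Differences from A: to B (Δx, Δy, Δh) = (145, 85, -1.80); to C = (130, 245, -7.48).
Determinant of the coordinate differences = 145·245 − 130·85 = 24475.
∂T/∂x = [(-1.80)·245 − (-7.48)·85] / 24475 = +0.007959
∂T/∂y = [145·(-7.48) − 130·(-1.80)] / 24475 = -0.03475
|∇f| = √(0.007959² + -0.03475²) = 0.03565 °C/m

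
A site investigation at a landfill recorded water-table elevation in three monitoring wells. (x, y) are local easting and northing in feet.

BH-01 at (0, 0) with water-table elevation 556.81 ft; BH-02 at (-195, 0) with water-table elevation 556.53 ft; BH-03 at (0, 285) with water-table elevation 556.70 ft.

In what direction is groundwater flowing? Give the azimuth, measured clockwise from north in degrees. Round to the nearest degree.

285°

∂h/∂x = (556.53 − 556.81) / (-195 − 0) = +0.001436
∂h/∂y = (556.70 − 556.81) / (285 − 0) = -0.0003860
Flow direction (−∇h) has components (-0.001436 E, +0.0003860 N).
Azimuth = atan2(E, N) = atan2(-0.001436, +0.0003860) = 285.0° ≈ 285°.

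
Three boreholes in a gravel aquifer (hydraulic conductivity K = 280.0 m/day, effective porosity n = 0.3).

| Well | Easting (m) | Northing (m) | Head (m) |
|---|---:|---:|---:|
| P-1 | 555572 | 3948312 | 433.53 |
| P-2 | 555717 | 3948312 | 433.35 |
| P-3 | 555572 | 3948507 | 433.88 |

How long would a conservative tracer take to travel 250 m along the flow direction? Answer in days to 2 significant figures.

120 days

∂h/∂x = (433.35 − 433.53) / (555717 − 555572) = -0.001241
∂h/∂y = (433.88 − 433.53) / (3948507 − 3948312) = +0.001795
|∇h| = √(-0.001241² + 0.001795²) = 0.002182
Seepage velocity v = K·i/n = 280.0 × 0.002182 / 0.3 = 2.037 m/day.
t = 250 / 2.037 = 122.7 days.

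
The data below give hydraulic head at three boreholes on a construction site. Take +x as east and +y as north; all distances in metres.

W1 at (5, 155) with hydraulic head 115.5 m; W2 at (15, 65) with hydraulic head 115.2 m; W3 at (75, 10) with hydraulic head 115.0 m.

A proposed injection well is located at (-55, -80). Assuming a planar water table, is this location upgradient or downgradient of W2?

With h = a·x + b·y + c and W1 as origin, the differences give:
  10·a + (-90)·b = -0.3
  70·a + (-145)·b = -0.5
Eliminate b (×(-145) and ×(-90), subtract): 4850·a = -1.50 → a = ∂h/∂x = -0.0003093
Back-substitute: b = ∂h/∂y = +0.003299.
Head at (-55, -80) = 115.5 + (-0.0003093)·(-60) + (+0.003299)·(-235) = 114.74 m.
That is lower than the 115.2 m at W2, so the point is downgradient.

downgradient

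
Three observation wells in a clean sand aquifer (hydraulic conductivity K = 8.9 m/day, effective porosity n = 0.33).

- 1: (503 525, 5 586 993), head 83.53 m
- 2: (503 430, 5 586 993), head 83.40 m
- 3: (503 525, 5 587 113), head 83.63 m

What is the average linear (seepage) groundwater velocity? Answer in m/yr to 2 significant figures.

16 m/yr

∂h/∂x = (83.40 − 83.53) / (503430 − 503525) = +0.001368
∂h/∂y = (83.63 − 83.53) / (5587113 − 5586993) = +0.0008333
|∇h| = √(0.001368² + 0.0008333²) = 0.001602
Seepage velocity v = K·i/n = 8.9 × 0.001602 / 0.33 = 0.04321 m/day = 15.78 m/yr.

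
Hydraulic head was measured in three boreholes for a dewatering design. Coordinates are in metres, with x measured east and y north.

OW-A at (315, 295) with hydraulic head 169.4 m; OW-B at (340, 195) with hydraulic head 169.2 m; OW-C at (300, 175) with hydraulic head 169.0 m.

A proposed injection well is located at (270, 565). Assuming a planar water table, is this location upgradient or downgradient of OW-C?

Taking OW-A as reference: OW-B−OW-A = (25, -100, -0.2); OW-C−OW-A = (-15, -120, -0.4).
Solve a·Δx + b·Δy = Δh: det = 25·(-120) − (-15)·(-100) = -4500.
∂h/∂x = [(-0.2)·(-120) − (-0.4)·(-100)] / -4500 = +0.003556
∂h/∂y = [25·(-0.4) − (-15)·(-0.2)] / -4500 = +0.002889
Head at (270, 565) = 169.4 + (+0.003556)·(-45) + (+0.002889)·(270) = 170.02 m.
That is higher than the 169.0 m at OW-C, so the point is upgradient.

upgradient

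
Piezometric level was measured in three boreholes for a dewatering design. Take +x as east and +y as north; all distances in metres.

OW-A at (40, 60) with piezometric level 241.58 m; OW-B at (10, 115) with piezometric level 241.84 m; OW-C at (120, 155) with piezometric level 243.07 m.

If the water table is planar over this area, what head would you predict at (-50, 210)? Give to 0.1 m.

242.2 m

Taking OW-A as reference: OW-B−OW-A = (-30, 55, +0.26); OW-C−OW-A = (80, 95, +1.49).
Determinant of the coordinate differences = (-30)·95 − 80·55 = -7250.
∂h/∂x = [(+0.26)·95 − (+1.49)·55] / -7250 = +0.007897
∂h/∂y = [(-30)·(+1.49) − 80·(+0.26)] / -7250 = +0.009034
h(-50, 210) = 241.58 + (+0.007897)·(-90) + (+0.009034)·(150) = 241.58 -0.711 +1.355 = 242.224 m.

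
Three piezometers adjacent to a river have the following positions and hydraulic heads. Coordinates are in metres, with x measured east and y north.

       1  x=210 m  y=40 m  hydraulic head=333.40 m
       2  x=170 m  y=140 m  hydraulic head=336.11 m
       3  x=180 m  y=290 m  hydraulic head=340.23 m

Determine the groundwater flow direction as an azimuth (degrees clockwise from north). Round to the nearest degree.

Taking 1 as reference: 2−1 = (-40, 100, +2.71); 3−1 = (-30, 250, +6.83).
Solve a·Δx + b·Δy = Δh: det = (-40)·250 − (-30)·100 = -7000.
∂h/∂x = [(+2.71)·250 − (+6.83)·100] / -7000 = +0.0007857
∂h/∂y = [(-40)·(+6.83) − (-30)·(+2.71)] / -7000 = +0.02741
Flow direction (−∇h) has components (-0.0007857 E, -0.02741 N).
Azimuth = atan2(E, N) = atan2(-0.0007857, -0.02741) = 181.6° ≈ 182°.

182°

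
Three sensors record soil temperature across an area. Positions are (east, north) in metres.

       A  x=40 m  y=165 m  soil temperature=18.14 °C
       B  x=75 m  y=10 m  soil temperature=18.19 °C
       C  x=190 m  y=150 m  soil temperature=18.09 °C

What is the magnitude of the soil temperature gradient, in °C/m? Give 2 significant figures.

With T = a·x + b·y + c and A as origin, the differences give:
  35·a + (-155)·b = +0.05
  150·a + (-15)·b = -0.05
Eliminate b (×(-15) and ×(-155), subtract): 22725·a = -8.500 → a = ∂T/∂x = -0.0003740
Back-substitute: b = ∂T/∂y = -0.0004070.
|∇f| = √(-0.0003740² + -0.0004070²) = 0.0005527 °C/m

0.00055 °C/m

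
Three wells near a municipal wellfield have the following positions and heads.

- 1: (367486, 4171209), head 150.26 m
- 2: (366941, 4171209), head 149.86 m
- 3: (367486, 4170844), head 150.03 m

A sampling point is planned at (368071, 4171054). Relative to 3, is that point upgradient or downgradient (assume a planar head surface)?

upgradient

∂h/∂x = (149.86 − 150.26) / (366941 − 367486) = +0.0007339
∂h/∂y = (150.03 − 150.26) / (4170844 − 4171209) = +0.0006301
Head at (368071, 4171054) = 150.26 + (+0.0007339)·(585) + (+0.0006301)·(-155) = 150.59 m.
That is higher than the 150.03 m at 3, so the point is upgradient.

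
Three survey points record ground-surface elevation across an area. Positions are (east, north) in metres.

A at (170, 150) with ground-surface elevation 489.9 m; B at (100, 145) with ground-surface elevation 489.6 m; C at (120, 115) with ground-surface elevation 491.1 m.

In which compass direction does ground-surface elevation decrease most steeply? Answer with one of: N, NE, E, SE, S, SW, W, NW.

N

With z = a·x + b·y + c and A as origin, the differences give:
  (-70)·a + (-5)·b = -0.3
  (-50)·a + (-35)·b = +1.2
Eliminate b (×(-35) and ×(-5), subtract): 2200·a = 16.50 → a = ∂z/∂x = +0.007500
Back-substitute: b = ∂z/∂y = -0.04500.
Steepest decrease is along −∇f = (-0.007500 E, +0.04500 N) → north.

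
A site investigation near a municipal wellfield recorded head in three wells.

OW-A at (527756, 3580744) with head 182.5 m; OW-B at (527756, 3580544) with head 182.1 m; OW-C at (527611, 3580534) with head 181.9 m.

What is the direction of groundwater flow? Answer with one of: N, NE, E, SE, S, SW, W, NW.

SW

Differences from OW-A: to OW-B (Δx, Δy, Δh) = (0, -200, -0.4); to OW-C = (-145, -210, -0.6).
Solve a·Δx + b·Δy = Δh: det = 0·(-210) − (-145)·(-200) = -29000.
∂h/∂x = [(-0.4)·(-210) − (-0.6)·(-200)] / -29000 = +0.001241
∂h/∂y = [0·(-0.6) − (-145)·(-0.4)] / -29000 = +0.002000
Flow = −∇h = (-0.001241 east, -0.002000 north), which points southwest.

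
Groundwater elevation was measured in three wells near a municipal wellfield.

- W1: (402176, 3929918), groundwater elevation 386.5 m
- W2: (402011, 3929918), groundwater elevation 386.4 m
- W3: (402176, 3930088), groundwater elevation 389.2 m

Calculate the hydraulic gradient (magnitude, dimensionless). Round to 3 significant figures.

∂h/∂x = (386.4 − 386.5) / (402011 − 402176) = +0.0006061
∂h/∂y = (389.2 − 386.5) / (3930088 − 3929918) = +0.01588
|∇h| = √(0.0006061² + 0.01588²) = 0.01589

0.0159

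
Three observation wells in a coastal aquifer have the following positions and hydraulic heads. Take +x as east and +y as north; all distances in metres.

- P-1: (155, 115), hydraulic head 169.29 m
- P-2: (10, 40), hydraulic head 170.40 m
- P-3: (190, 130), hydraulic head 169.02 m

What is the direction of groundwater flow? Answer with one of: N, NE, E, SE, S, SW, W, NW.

Taking P-1 as reference: P-2−P-1 = (-145, -75, +1.11); P-3−P-1 = (35, 15, -0.27).
Determinant of the coordinate differences = (-145)·15 − 35·(-75) = 450.
∂h/∂x = [(+1.11)·15 − (-0.27)·(-75)] / 450 = -0.008000
∂h/∂y = [(-145)·(-0.27) − 35·(+1.11)] / 450 = +0.0006667
Flow = −∇h = (+0.008000 east, -0.0006667 north), which points east.

E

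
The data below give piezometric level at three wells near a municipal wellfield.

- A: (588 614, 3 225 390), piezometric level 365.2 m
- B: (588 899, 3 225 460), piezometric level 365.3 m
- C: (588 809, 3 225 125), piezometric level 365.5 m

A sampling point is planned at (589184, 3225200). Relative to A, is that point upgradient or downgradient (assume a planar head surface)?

Differences from A: to B (Δx, Δy, Δh) = (285, 70, +0.1); to C = (195, -265, +0.3).
Determinant of the coordinate differences = 285·(-265) − 195·70 = -89175.
∂h/∂x = [(+0.1)·(-265) − (+0.3)·70] / -89175 = +0.0005327
∂h/∂y = [285·(+0.3) − 195·(+0.1)] / -89175 = -0.0007401
Head at (589184, 3225200) = 365.2 + (+0.0005327)·(570) + (-0.0007401)·(-190) = 365.64 m.
That is higher than the 365.2 m at A, so the point is upgradient.

upgradient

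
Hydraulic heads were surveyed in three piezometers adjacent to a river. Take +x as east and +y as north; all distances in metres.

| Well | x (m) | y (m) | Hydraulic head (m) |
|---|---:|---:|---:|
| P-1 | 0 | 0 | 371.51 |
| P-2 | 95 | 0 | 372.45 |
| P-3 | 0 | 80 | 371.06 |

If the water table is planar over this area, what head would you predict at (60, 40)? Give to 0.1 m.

∂h/∂x = (372.45 − 371.51) / (95 − 0) = +0.009895
∂h/∂y = (371.06 − 371.51) / (80 − 0) = -0.005625
h(60, 40) = 371.51 + (+0.009895)·(60) + (-0.005625)·(40) = 371.51 +0.594 -0.225 = 371.879 m.

371.9 m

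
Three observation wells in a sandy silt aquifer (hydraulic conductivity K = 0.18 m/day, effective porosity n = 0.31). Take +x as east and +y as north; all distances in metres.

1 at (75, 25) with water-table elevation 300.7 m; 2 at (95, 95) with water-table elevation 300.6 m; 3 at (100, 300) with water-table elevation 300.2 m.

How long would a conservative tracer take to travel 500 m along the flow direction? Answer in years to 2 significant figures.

Three-point gradient (reference 1): Δ to 2 = (20, 70, -0.1), Δ to 3 = (25, 275, -0.5).
∂h/∂x = +0.002000, ∂h/∂y = -0.002000 (det = 3750).
|∇h| = √(0.002000² + -0.002000²) = 0.002828
Seepage velocity v = K·i/n = 0.18 × 0.002828 / 0.31 = 0.001642 m/day.
t = 500 / 0.001642 = 3.045e+05 days = 834 years.

830 years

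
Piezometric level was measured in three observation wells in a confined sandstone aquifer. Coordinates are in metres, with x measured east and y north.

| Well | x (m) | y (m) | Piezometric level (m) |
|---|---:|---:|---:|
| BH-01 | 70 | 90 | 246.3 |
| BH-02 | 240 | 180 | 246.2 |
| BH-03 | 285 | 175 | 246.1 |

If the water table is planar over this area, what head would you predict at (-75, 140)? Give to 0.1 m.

Differences from BH-01: to BH-02 (Δx, Δy, Δh) = (170, 90, -0.1); to BH-03 = (215, 85, -0.2).
Solve a·Δx + b·Δy = Δh: det = 170·85 − 215·90 = -4900.
∂h/∂x = [(-0.1)·85 − (-0.2)·90] / -4900 = -0.001939
∂h/∂y = [170·(-0.2) − 215·(-0.1)] / -4900 = +0.002551
h(-75, 140) = 246.3 + (-0.001939)·(-145) + (+0.002551)·(50) = 246.3 +0.281 +0.128 = 246.709 m.

246.7 m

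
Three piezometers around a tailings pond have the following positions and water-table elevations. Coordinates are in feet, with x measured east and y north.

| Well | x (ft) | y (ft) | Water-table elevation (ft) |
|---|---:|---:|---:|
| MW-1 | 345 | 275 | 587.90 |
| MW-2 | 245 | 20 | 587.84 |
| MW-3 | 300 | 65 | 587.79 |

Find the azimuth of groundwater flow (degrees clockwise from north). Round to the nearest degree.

118°

With h = a·x + b·y + c and MW-1 as origin, the differences give:
  (-100)·a + (-255)·b = -0.06
  (-45)·a + (-210)·b = -0.11
Eliminate b (×(-210) and ×(-255), subtract): 9525·a = -15.450 → a = ∂h/∂x = -0.001622
Back-substitute: b = ∂h/∂y = +0.0008714.
Flow direction (−∇h) has components (+0.001622 E, -0.0008714 N).
Azimuth = atan2(E, N) = atan2(+0.001622, -0.0008714) = 118.2° ≈ 118°.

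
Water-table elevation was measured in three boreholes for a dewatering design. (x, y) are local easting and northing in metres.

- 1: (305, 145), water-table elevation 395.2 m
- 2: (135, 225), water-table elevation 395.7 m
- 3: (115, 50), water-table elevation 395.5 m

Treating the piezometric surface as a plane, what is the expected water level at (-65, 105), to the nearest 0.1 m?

Three-point gradient (reference 1): Δ to 2 = (-170, 80, +0.5), Δ to 3 = (-190, -95, +0.3).
∂h/∂x = -0.002281, ∂h/∂y = +0.001404 (det = 31350).
h(-65, 105) = 395.2 + (-0.002281)·(-370) + (+0.001404)·(-40) = 395.2 +0.844 -0.056 = 395.988 m.

396.0 m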